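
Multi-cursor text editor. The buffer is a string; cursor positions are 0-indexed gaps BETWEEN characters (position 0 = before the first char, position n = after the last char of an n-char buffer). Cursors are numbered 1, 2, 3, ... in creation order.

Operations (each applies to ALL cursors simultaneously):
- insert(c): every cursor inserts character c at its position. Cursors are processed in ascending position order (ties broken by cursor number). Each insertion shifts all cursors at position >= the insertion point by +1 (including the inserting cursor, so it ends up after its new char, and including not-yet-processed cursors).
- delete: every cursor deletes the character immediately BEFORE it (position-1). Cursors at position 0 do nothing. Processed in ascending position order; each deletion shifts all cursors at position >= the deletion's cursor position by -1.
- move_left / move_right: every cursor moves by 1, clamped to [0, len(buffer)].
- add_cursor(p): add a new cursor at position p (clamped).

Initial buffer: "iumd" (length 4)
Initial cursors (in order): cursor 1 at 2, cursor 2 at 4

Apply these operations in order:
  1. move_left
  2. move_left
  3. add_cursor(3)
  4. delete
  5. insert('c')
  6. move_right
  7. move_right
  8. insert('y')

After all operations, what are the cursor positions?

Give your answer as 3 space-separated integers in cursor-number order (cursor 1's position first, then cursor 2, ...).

After op 1 (move_left): buffer="iumd" (len 4), cursors c1@1 c2@3, authorship ....
After op 2 (move_left): buffer="iumd" (len 4), cursors c1@0 c2@2, authorship ....
After op 3 (add_cursor(3)): buffer="iumd" (len 4), cursors c1@0 c2@2 c3@3, authorship ....
After op 4 (delete): buffer="id" (len 2), cursors c1@0 c2@1 c3@1, authorship ..
After op 5 (insert('c')): buffer="ciccd" (len 5), cursors c1@1 c2@4 c3@4, authorship 1.23.
After op 6 (move_right): buffer="ciccd" (len 5), cursors c1@2 c2@5 c3@5, authorship 1.23.
After op 7 (move_right): buffer="ciccd" (len 5), cursors c1@3 c2@5 c3@5, authorship 1.23.
After op 8 (insert('y')): buffer="cicycdyy" (len 8), cursors c1@4 c2@8 c3@8, authorship 1.213.23

Answer: 4 8 8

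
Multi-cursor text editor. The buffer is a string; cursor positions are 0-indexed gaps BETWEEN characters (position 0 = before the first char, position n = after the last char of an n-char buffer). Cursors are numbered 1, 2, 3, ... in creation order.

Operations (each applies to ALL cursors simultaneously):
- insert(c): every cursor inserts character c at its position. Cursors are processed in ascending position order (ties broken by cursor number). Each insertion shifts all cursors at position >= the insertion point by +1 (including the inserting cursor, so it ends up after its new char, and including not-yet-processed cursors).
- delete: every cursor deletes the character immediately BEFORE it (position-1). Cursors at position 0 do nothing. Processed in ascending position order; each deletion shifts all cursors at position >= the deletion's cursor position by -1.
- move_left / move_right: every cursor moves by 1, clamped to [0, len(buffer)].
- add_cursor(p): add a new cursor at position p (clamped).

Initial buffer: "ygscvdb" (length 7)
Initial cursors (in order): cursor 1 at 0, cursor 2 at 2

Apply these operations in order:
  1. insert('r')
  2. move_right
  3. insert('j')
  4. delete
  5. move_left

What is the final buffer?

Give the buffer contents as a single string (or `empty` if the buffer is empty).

After op 1 (insert('r')): buffer="rygrscvdb" (len 9), cursors c1@1 c2@4, authorship 1..2.....
After op 2 (move_right): buffer="rygrscvdb" (len 9), cursors c1@2 c2@5, authorship 1..2.....
After op 3 (insert('j')): buffer="ryjgrsjcvdb" (len 11), cursors c1@3 c2@7, authorship 1.1.2.2....
After op 4 (delete): buffer="rygrscvdb" (len 9), cursors c1@2 c2@5, authorship 1..2.....
After op 5 (move_left): buffer="rygrscvdb" (len 9), cursors c1@1 c2@4, authorship 1..2.....

Answer: rygrscvdb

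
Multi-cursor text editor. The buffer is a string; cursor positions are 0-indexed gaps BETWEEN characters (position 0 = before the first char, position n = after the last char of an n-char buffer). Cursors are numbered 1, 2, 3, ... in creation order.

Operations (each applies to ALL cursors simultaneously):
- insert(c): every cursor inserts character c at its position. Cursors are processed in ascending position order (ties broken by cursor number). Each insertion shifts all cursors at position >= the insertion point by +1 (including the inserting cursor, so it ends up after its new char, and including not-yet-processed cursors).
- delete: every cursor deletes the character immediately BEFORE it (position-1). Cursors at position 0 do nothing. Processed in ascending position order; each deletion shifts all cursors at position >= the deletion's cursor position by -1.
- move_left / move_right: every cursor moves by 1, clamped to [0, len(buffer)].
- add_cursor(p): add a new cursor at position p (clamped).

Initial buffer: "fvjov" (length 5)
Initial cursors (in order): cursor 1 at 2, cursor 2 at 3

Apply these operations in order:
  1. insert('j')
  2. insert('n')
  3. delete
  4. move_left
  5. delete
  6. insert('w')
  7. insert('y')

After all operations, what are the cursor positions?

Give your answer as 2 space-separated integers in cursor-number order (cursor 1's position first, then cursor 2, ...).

After op 1 (insert('j')): buffer="fvjjjov" (len 7), cursors c1@3 c2@5, authorship ..1.2..
After op 2 (insert('n')): buffer="fvjnjjnov" (len 9), cursors c1@4 c2@7, authorship ..11.22..
After op 3 (delete): buffer="fvjjjov" (len 7), cursors c1@3 c2@5, authorship ..1.2..
After op 4 (move_left): buffer="fvjjjov" (len 7), cursors c1@2 c2@4, authorship ..1.2..
After op 5 (delete): buffer="fjjov" (len 5), cursors c1@1 c2@2, authorship .12..
After op 6 (insert('w')): buffer="fwjwjov" (len 7), cursors c1@2 c2@4, authorship .1122..
After op 7 (insert('y')): buffer="fwyjwyjov" (len 9), cursors c1@3 c2@6, authorship .111222..

Answer: 3 6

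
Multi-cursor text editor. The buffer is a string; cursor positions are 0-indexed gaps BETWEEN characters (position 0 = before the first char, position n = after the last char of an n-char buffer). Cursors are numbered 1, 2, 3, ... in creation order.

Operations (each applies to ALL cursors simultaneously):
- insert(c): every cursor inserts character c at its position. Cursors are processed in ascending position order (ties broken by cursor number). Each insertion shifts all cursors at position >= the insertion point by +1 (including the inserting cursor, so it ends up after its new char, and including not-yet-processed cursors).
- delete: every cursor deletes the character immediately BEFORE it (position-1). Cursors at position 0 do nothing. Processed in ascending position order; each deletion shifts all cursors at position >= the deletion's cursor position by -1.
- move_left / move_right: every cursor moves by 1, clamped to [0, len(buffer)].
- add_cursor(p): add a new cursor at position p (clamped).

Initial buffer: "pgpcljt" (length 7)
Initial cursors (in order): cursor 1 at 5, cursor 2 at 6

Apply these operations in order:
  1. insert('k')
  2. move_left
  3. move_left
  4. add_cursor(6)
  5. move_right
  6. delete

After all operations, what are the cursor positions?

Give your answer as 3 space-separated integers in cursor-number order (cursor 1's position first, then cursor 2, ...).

Answer: 4 4 4

Derivation:
After op 1 (insert('k')): buffer="pgpclkjkt" (len 9), cursors c1@6 c2@8, authorship .....1.2.
After op 2 (move_left): buffer="pgpclkjkt" (len 9), cursors c1@5 c2@7, authorship .....1.2.
After op 3 (move_left): buffer="pgpclkjkt" (len 9), cursors c1@4 c2@6, authorship .....1.2.
After op 4 (add_cursor(6)): buffer="pgpclkjkt" (len 9), cursors c1@4 c2@6 c3@6, authorship .....1.2.
After op 5 (move_right): buffer="pgpclkjkt" (len 9), cursors c1@5 c2@7 c3@7, authorship .....1.2.
After op 6 (delete): buffer="pgpckt" (len 6), cursors c1@4 c2@4 c3@4, authorship ....2.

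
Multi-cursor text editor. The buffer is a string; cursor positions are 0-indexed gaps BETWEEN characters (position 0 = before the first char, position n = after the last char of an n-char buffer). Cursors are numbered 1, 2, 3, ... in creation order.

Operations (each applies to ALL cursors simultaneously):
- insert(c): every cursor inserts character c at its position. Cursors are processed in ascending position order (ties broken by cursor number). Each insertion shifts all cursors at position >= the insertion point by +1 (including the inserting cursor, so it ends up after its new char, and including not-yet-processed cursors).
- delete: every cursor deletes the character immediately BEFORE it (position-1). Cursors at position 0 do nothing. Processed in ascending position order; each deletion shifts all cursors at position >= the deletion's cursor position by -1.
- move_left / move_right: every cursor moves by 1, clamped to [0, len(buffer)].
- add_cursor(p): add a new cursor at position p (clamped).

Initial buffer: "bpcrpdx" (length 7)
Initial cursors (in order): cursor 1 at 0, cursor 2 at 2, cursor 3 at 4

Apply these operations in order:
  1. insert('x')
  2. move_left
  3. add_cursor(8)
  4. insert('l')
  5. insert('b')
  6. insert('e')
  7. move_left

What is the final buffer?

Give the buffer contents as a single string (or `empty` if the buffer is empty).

Answer: lbexbplbexcrlbexplbedx

Derivation:
After op 1 (insert('x')): buffer="xbpxcrxpdx" (len 10), cursors c1@1 c2@4 c3@7, authorship 1..2..3...
After op 2 (move_left): buffer="xbpxcrxpdx" (len 10), cursors c1@0 c2@3 c3@6, authorship 1..2..3...
After op 3 (add_cursor(8)): buffer="xbpxcrxpdx" (len 10), cursors c1@0 c2@3 c3@6 c4@8, authorship 1..2..3...
After op 4 (insert('l')): buffer="lxbplxcrlxpldx" (len 14), cursors c1@1 c2@5 c3@9 c4@12, authorship 11..22..33.4..
After op 5 (insert('b')): buffer="lbxbplbxcrlbxplbdx" (len 18), cursors c1@2 c2@7 c3@12 c4@16, authorship 111..222..333.44..
After op 6 (insert('e')): buffer="lbexbplbexcrlbexplbedx" (len 22), cursors c1@3 c2@9 c3@15 c4@20, authorship 1111..2222..3333.444..
After op 7 (move_left): buffer="lbexbplbexcrlbexplbedx" (len 22), cursors c1@2 c2@8 c3@14 c4@19, authorship 1111..2222..3333.444..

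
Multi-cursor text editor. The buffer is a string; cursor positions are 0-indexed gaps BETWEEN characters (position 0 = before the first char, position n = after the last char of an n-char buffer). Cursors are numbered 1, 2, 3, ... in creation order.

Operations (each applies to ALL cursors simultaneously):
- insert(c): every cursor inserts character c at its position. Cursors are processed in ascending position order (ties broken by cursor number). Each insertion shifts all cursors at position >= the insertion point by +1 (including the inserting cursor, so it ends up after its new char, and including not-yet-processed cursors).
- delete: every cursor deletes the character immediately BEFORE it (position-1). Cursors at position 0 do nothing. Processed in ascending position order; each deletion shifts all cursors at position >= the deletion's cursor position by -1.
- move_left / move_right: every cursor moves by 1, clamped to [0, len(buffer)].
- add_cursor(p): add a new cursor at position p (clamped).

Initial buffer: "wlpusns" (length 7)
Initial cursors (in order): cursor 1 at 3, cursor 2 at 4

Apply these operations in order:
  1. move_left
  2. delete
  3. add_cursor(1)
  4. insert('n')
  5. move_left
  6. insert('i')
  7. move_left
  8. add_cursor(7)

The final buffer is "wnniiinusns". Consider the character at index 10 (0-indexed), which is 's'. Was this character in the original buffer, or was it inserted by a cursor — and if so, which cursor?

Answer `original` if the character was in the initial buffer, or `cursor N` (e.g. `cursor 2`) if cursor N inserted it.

Answer: original

Derivation:
After op 1 (move_left): buffer="wlpusns" (len 7), cursors c1@2 c2@3, authorship .......
After op 2 (delete): buffer="wusns" (len 5), cursors c1@1 c2@1, authorship .....
After op 3 (add_cursor(1)): buffer="wusns" (len 5), cursors c1@1 c2@1 c3@1, authorship .....
After op 4 (insert('n')): buffer="wnnnusns" (len 8), cursors c1@4 c2@4 c3@4, authorship .123....
After op 5 (move_left): buffer="wnnnusns" (len 8), cursors c1@3 c2@3 c3@3, authorship .123....
After op 6 (insert('i')): buffer="wnniiinusns" (len 11), cursors c1@6 c2@6 c3@6, authorship .121233....
After op 7 (move_left): buffer="wnniiinusns" (len 11), cursors c1@5 c2@5 c3@5, authorship .121233....
After op 8 (add_cursor(7)): buffer="wnniiinusns" (len 11), cursors c1@5 c2@5 c3@5 c4@7, authorship .121233....
Authorship (.=original, N=cursor N): . 1 2 1 2 3 3 . . . .
Index 10: author = original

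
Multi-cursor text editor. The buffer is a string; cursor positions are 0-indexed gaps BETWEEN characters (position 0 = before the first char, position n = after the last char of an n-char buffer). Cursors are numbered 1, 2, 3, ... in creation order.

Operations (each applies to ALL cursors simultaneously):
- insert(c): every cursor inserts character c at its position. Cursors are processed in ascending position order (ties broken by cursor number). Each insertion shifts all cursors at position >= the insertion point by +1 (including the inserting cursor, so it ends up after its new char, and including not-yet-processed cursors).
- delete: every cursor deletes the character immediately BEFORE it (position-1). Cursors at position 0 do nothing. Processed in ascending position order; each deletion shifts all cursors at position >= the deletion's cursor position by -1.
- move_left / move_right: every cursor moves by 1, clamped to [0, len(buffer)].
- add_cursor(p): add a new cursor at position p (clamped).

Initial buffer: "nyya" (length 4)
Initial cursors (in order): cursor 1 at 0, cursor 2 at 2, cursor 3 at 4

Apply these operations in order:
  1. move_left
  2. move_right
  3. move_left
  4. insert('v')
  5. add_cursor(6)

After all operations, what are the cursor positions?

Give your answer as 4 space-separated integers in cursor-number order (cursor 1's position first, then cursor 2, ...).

After op 1 (move_left): buffer="nyya" (len 4), cursors c1@0 c2@1 c3@3, authorship ....
After op 2 (move_right): buffer="nyya" (len 4), cursors c1@1 c2@2 c3@4, authorship ....
After op 3 (move_left): buffer="nyya" (len 4), cursors c1@0 c2@1 c3@3, authorship ....
After op 4 (insert('v')): buffer="vnvyyva" (len 7), cursors c1@1 c2@3 c3@6, authorship 1.2..3.
After op 5 (add_cursor(6)): buffer="vnvyyva" (len 7), cursors c1@1 c2@3 c3@6 c4@6, authorship 1.2..3.

Answer: 1 3 6 6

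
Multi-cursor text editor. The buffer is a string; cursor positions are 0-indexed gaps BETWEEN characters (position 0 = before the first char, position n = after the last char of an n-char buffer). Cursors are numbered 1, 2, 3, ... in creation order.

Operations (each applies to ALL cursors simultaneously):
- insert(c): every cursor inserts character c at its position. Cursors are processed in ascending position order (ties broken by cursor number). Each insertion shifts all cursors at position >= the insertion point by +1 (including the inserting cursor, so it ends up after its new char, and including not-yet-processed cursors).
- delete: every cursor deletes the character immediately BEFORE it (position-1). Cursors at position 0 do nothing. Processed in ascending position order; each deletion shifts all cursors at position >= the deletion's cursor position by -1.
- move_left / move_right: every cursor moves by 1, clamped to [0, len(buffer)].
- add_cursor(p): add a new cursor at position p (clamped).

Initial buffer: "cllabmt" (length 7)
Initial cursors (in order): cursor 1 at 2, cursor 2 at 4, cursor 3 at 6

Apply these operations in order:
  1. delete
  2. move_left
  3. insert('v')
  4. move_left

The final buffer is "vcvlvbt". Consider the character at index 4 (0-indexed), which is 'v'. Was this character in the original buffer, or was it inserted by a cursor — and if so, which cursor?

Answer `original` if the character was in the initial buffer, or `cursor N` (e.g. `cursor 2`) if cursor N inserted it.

Answer: cursor 3

Derivation:
After op 1 (delete): buffer="clbt" (len 4), cursors c1@1 c2@2 c3@3, authorship ....
After op 2 (move_left): buffer="clbt" (len 4), cursors c1@0 c2@1 c3@2, authorship ....
After op 3 (insert('v')): buffer="vcvlvbt" (len 7), cursors c1@1 c2@3 c3@5, authorship 1.2.3..
After op 4 (move_left): buffer="vcvlvbt" (len 7), cursors c1@0 c2@2 c3@4, authorship 1.2.3..
Authorship (.=original, N=cursor N): 1 . 2 . 3 . .
Index 4: author = 3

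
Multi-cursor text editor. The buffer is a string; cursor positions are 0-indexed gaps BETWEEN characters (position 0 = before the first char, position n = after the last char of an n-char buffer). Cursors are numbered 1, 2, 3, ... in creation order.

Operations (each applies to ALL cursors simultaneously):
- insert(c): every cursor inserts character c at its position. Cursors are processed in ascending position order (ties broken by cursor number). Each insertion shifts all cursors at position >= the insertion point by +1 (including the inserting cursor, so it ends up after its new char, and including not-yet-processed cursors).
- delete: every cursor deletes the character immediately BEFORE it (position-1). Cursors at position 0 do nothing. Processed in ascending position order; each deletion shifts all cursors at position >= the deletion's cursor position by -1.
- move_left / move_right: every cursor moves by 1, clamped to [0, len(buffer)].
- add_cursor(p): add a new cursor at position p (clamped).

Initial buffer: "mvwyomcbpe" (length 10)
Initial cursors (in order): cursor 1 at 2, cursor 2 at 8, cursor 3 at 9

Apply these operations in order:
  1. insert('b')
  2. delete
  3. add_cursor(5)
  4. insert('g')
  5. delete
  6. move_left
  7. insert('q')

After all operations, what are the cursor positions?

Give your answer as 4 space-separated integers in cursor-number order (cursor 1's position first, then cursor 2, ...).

After op 1 (insert('b')): buffer="mvbwyomcbbpbe" (len 13), cursors c1@3 c2@10 c3@12, authorship ..1......2.3.
After op 2 (delete): buffer="mvwyomcbpe" (len 10), cursors c1@2 c2@8 c3@9, authorship ..........
After op 3 (add_cursor(5)): buffer="mvwyomcbpe" (len 10), cursors c1@2 c4@5 c2@8 c3@9, authorship ..........
After op 4 (insert('g')): buffer="mvgwyogmcbgpge" (len 14), cursors c1@3 c4@7 c2@11 c3@13, authorship ..1...4...2.3.
After op 5 (delete): buffer="mvwyomcbpe" (len 10), cursors c1@2 c4@5 c2@8 c3@9, authorship ..........
After op 6 (move_left): buffer="mvwyomcbpe" (len 10), cursors c1@1 c4@4 c2@7 c3@8, authorship ..........
After op 7 (insert('q')): buffer="mqvwyqomcqbqpe" (len 14), cursors c1@2 c4@6 c2@10 c3@12, authorship .1...4...2.3..

Answer: 2 10 12 6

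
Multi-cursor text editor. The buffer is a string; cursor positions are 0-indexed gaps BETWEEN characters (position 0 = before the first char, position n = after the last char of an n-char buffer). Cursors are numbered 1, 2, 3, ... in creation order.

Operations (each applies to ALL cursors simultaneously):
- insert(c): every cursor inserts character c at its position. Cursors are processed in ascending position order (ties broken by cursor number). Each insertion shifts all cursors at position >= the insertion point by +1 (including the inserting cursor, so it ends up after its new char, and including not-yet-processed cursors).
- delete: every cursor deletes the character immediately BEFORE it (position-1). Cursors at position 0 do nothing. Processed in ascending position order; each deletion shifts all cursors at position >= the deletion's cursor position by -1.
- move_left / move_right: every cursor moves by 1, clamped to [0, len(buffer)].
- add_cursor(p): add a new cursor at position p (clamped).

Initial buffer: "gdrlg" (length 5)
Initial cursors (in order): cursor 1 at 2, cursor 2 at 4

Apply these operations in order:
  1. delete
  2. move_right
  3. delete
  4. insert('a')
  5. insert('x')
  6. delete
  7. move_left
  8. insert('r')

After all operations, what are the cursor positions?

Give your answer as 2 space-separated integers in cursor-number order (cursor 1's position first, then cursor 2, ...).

After op 1 (delete): buffer="grg" (len 3), cursors c1@1 c2@2, authorship ...
After op 2 (move_right): buffer="grg" (len 3), cursors c1@2 c2@3, authorship ...
After op 3 (delete): buffer="g" (len 1), cursors c1@1 c2@1, authorship .
After op 4 (insert('a')): buffer="gaa" (len 3), cursors c1@3 c2@3, authorship .12
After op 5 (insert('x')): buffer="gaaxx" (len 5), cursors c1@5 c2@5, authorship .1212
After op 6 (delete): buffer="gaa" (len 3), cursors c1@3 c2@3, authorship .12
After op 7 (move_left): buffer="gaa" (len 3), cursors c1@2 c2@2, authorship .12
After op 8 (insert('r')): buffer="garra" (len 5), cursors c1@4 c2@4, authorship .1122

Answer: 4 4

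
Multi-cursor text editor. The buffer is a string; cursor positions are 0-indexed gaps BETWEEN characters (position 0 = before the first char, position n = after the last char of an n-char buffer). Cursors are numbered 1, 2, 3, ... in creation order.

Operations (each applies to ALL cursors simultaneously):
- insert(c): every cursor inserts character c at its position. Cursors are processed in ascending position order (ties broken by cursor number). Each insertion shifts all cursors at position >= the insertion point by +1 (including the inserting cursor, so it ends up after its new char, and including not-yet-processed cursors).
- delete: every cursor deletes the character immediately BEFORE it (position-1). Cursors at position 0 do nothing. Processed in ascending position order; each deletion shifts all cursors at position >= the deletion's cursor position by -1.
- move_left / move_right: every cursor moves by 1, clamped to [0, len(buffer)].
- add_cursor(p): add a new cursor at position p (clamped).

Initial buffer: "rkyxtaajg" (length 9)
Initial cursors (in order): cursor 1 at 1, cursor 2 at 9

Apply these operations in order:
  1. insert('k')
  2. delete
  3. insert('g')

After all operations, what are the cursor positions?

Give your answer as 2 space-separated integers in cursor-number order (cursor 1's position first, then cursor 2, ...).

Answer: 2 11

Derivation:
After op 1 (insert('k')): buffer="rkkyxtaajgk" (len 11), cursors c1@2 c2@11, authorship .1........2
After op 2 (delete): buffer="rkyxtaajg" (len 9), cursors c1@1 c2@9, authorship .........
After op 3 (insert('g')): buffer="rgkyxtaajgg" (len 11), cursors c1@2 c2@11, authorship .1........2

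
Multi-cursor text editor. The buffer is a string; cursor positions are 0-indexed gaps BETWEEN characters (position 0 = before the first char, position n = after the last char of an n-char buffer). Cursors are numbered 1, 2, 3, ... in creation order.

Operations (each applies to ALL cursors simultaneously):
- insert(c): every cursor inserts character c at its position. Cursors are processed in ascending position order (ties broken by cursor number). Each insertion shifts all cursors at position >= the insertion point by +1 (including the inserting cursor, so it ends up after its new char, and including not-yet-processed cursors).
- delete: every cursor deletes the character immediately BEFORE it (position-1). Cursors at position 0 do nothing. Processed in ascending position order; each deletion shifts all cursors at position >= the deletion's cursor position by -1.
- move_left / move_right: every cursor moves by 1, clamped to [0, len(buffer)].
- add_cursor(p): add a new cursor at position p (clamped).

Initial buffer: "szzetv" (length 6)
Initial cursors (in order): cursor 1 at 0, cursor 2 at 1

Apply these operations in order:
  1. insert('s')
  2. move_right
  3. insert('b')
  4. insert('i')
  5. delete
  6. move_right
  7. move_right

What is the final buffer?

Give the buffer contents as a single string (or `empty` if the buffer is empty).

After op 1 (insert('s')): buffer="ssszzetv" (len 8), cursors c1@1 c2@3, authorship 1.2.....
After op 2 (move_right): buffer="ssszzetv" (len 8), cursors c1@2 c2@4, authorship 1.2.....
After op 3 (insert('b')): buffer="ssbszbzetv" (len 10), cursors c1@3 c2@6, authorship 1.12.2....
After op 4 (insert('i')): buffer="ssbiszbizetv" (len 12), cursors c1@4 c2@8, authorship 1.112.22....
After op 5 (delete): buffer="ssbszbzetv" (len 10), cursors c1@3 c2@6, authorship 1.12.2....
After op 6 (move_right): buffer="ssbszbzetv" (len 10), cursors c1@4 c2@7, authorship 1.12.2....
After op 7 (move_right): buffer="ssbszbzetv" (len 10), cursors c1@5 c2@8, authorship 1.12.2....

Answer: ssbszbzetv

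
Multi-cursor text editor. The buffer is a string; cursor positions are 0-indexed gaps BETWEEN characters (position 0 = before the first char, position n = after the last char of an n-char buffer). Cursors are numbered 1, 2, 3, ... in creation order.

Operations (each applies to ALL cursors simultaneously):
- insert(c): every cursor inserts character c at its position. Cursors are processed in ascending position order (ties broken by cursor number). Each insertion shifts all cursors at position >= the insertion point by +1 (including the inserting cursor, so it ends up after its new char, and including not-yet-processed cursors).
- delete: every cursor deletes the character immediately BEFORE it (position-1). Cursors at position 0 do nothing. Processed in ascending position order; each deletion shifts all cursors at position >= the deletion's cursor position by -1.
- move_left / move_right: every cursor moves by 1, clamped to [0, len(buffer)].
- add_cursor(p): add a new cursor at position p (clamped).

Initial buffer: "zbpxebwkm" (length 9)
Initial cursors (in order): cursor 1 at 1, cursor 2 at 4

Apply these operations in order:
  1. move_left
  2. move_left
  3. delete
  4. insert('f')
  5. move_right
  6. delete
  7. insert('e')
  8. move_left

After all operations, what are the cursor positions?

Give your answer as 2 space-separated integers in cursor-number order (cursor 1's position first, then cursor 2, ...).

After op 1 (move_left): buffer="zbpxebwkm" (len 9), cursors c1@0 c2@3, authorship .........
After op 2 (move_left): buffer="zbpxebwkm" (len 9), cursors c1@0 c2@2, authorship .........
After op 3 (delete): buffer="zpxebwkm" (len 8), cursors c1@0 c2@1, authorship ........
After op 4 (insert('f')): buffer="fzfpxebwkm" (len 10), cursors c1@1 c2@3, authorship 1.2.......
After op 5 (move_right): buffer="fzfpxebwkm" (len 10), cursors c1@2 c2@4, authorship 1.2.......
After op 6 (delete): buffer="ffxebwkm" (len 8), cursors c1@1 c2@2, authorship 12......
After op 7 (insert('e')): buffer="fefexebwkm" (len 10), cursors c1@2 c2@4, authorship 1122......
After op 8 (move_left): buffer="fefexebwkm" (len 10), cursors c1@1 c2@3, authorship 1122......

Answer: 1 3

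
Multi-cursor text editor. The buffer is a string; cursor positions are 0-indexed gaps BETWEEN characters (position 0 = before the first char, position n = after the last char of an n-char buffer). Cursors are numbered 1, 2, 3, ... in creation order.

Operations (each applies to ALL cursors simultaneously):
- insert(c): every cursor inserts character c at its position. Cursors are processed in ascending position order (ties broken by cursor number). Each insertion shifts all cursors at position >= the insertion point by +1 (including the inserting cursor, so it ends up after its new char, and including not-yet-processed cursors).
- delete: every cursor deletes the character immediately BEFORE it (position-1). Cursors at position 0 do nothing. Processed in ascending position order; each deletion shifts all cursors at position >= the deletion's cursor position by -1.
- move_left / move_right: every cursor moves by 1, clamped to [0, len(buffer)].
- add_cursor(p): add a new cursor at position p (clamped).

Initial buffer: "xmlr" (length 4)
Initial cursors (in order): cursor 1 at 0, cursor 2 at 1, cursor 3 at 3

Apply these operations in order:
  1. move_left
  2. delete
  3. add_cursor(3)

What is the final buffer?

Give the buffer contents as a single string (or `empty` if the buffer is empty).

Answer: xlr

Derivation:
After op 1 (move_left): buffer="xmlr" (len 4), cursors c1@0 c2@0 c3@2, authorship ....
After op 2 (delete): buffer="xlr" (len 3), cursors c1@0 c2@0 c3@1, authorship ...
After op 3 (add_cursor(3)): buffer="xlr" (len 3), cursors c1@0 c2@0 c3@1 c4@3, authorship ...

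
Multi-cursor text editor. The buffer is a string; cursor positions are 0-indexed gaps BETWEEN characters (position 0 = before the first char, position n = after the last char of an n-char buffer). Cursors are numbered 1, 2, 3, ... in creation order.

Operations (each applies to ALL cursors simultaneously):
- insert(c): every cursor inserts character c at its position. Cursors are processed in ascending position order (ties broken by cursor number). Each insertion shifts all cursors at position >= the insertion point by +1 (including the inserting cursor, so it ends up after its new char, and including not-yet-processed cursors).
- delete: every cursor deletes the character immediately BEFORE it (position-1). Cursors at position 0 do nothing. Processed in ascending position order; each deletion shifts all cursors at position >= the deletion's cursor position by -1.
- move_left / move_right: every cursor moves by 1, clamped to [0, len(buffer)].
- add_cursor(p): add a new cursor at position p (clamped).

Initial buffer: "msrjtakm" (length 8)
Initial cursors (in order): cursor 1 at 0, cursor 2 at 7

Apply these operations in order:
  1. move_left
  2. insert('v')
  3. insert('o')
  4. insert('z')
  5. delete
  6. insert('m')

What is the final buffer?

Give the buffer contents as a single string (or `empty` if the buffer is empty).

Answer: vommsrjtavomkm

Derivation:
After op 1 (move_left): buffer="msrjtakm" (len 8), cursors c1@0 c2@6, authorship ........
After op 2 (insert('v')): buffer="vmsrjtavkm" (len 10), cursors c1@1 c2@8, authorship 1......2..
After op 3 (insert('o')): buffer="vomsrjtavokm" (len 12), cursors c1@2 c2@10, authorship 11......22..
After op 4 (insert('z')): buffer="vozmsrjtavozkm" (len 14), cursors c1@3 c2@12, authorship 111......222..
After op 5 (delete): buffer="vomsrjtavokm" (len 12), cursors c1@2 c2@10, authorship 11......22..
After op 6 (insert('m')): buffer="vommsrjtavomkm" (len 14), cursors c1@3 c2@12, authorship 111......222..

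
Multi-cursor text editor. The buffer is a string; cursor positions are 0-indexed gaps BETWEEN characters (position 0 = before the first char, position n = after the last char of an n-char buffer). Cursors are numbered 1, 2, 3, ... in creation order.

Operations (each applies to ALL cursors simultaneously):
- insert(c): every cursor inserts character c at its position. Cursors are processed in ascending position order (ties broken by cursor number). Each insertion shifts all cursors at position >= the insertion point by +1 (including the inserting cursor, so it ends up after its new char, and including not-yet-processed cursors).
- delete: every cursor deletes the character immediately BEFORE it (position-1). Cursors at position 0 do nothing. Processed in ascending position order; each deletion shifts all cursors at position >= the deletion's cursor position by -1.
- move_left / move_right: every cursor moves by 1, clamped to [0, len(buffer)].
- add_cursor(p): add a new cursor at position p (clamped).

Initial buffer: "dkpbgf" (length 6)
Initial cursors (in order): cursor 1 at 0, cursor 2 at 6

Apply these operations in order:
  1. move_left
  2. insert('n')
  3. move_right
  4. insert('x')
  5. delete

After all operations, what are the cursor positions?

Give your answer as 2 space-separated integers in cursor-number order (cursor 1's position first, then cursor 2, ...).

After op 1 (move_left): buffer="dkpbgf" (len 6), cursors c1@0 c2@5, authorship ......
After op 2 (insert('n')): buffer="ndkpbgnf" (len 8), cursors c1@1 c2@7, authorship 1.....2.
After op 3 (move_right): buffer="ndkpbgnf" (len 8), cursors c1@2 c2@8, authorship 1.....2.
After op 4 (insert('x')): buffer="ndxkpbgnfx" (len 10), cursors c1@3 c2@10, authorship 1.1....2.2
After op 5 (delete): buffer="ndkpbgnf" (len 8), cursors c1@2 c2@8, authorship 1.....2.

Answer: 2 8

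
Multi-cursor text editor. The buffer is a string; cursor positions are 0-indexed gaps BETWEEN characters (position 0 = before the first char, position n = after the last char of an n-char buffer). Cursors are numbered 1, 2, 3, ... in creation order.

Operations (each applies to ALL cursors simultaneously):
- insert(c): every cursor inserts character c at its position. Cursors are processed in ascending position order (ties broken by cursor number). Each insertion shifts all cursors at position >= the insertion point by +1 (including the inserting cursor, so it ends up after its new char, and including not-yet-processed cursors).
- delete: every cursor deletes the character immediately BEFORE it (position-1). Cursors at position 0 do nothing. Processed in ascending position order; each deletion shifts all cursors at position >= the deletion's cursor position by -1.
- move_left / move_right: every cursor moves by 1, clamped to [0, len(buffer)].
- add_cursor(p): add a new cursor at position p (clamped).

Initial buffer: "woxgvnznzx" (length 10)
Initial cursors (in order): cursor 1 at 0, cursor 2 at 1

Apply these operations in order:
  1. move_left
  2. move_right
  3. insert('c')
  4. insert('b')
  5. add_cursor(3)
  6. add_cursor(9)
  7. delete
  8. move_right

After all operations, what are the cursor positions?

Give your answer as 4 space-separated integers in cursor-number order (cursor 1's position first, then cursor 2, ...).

Answer: 3 3 3 6

Derivation:
After op 1 (move_left): buffer="woxgvnznzx" (len 10), cursors c1@0 c2@0, authorship ..........
After op 2 (move_right): buffer="woxgvnznzx" (len 10), cursors c1@1 c2@1, authorship ..........
After op 3 (insert('c')): buffer="wccoxgvnznzx" (len 12), cursors c1@3 c2@3, authorship .12.........
After op 4 (insert('b')): buffer="wccbboxgvnznzx" (len 14), cursors c1@5 c2@5, authorship .1212.........
After op 5 (add_cursor(3)): buffer="wccbboxgvnznzx" (len 14), cursors c3@3 c1@5 c2@5, authorship .1212.........
After op 6 (add_cursor(9)): buffer="wccbboxgvnznzx" (len 14), cursors c3@3 c1@5 c2@5 c4@9, authorship .1212.........
After op 7 (delete): buffer="wcoxgnznzx" (len 10), cursors c1@2 c2@2 c3@2 c4@5, authorship .1........
After op 8 (move_right): buffer="wcoxgnznzx" (len 10), cursors c1@3 c2@3 c3@3 c4@6, authorship .1........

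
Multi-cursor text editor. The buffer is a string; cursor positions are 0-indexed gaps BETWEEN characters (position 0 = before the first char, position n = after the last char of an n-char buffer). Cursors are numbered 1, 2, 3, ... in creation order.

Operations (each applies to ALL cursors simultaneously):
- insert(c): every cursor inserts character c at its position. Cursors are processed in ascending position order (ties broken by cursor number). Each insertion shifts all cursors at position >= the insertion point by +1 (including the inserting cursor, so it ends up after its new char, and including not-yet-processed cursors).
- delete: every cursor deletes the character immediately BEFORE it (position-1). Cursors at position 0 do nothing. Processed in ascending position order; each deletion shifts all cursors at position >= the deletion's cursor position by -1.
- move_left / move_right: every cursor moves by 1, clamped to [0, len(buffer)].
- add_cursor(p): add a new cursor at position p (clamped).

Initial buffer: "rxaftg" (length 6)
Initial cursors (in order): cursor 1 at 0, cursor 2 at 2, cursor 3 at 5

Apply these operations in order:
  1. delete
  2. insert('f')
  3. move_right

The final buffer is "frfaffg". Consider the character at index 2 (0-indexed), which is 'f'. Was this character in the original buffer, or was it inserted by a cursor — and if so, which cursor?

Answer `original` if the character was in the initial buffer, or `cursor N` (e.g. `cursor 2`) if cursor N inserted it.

After op 1 (delete): buffer="rafg" (len 4), cursors c1@0 c2@1 c3@3, authorship ....
After op 2 (insert('f')): buffer="frfaffg" (len 7), cursors c1@1 c2@3 c3@6, authorship 1.2..3.
After op 3 (move_right): buffer="frfaffg" (len 7), cursors c1@2 c2@4 c3@7, authorship 1.2..3.
Authorship (.=original, N=cursor N): 1 . 2 . . 3 .
Index 2: author = 2

Answer: cursor 2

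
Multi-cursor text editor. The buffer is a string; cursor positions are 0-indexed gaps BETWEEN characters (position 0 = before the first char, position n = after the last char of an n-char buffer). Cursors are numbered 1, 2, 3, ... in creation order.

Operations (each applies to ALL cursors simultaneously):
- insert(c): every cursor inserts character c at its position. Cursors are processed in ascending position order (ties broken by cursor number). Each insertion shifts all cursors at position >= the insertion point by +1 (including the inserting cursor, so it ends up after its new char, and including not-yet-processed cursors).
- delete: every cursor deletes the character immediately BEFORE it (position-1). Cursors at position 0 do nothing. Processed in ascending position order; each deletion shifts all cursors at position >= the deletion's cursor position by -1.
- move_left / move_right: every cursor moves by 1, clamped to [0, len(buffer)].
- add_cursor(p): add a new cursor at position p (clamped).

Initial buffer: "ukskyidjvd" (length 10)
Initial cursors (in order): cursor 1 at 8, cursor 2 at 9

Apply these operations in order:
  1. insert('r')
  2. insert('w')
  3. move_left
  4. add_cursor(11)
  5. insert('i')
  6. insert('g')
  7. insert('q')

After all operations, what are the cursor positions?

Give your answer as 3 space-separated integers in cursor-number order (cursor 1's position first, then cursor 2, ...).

Answer: 12 21 17

Derivation:
After op 1 (insert('r')): buffer="ukskyidjrvrd" (len 12), cursors c1@9 c2@11, authorship ........1.2.
After op 2 (insert('w')): buffer="ukskyidjrwvrwd" (len 14), cursors c1@10 c2@13, authorship ........11.22.
After op 3 (move_left): buffer="ukskyidjrwvrwd" (len 14), cursors c1@9 c2@12, authorship ........11.22.
After op 4 (add_cursor(11)): buffer="ukskyidjrwvrwd" (len 14), cursors c1@9 c3@11 c2@12, authorship ........11.22.
After op 5 (insert('i')): buffer="ukskyidjriwviriwd" (len 17), cursors c1@10 c3@13 c2@15, authorship ........111.3222.
After op 6 (insert('g')): buffer="ukskyidjrigwvigrigwd" (len 20), cursors c1@11 c3@15 c2@18, authorship ........1111.332222.
After op 7 (insert('q')): buffer="ukskyidjrigqwvigqrigqwd" (len 23), cursors c1@12 c3@17 c2@21, authorship ........11111.33322222.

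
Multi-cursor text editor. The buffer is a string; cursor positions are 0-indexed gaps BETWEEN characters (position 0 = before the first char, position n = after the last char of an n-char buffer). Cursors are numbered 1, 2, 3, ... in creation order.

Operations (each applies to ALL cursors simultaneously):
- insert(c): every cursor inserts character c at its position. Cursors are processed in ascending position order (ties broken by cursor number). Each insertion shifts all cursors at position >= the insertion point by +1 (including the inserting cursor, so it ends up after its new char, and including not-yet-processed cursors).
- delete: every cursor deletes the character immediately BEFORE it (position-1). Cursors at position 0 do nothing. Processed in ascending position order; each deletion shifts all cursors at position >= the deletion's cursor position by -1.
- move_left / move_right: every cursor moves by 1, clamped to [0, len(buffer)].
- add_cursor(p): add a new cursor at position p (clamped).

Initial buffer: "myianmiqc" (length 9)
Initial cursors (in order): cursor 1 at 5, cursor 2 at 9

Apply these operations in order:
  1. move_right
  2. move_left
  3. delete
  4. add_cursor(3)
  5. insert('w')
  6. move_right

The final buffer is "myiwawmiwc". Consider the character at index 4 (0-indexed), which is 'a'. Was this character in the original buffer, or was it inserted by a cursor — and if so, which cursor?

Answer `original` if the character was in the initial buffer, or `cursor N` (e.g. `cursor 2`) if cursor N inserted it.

Answer: original

Derivation:
After op 1 (move_right): buffer="myianmiqc" (len 9), cursors c1@6 c2@9, authorship .........
After op 2 (move_left): buffer="myianmiqc" (len 9), cursors c1@5 c2@8, authorship .........
After op 3 (delete): buffer="myiamic" (len 7), cursors c1@4 c2@6, authorship .......
After op 4 (add_cursor(3)): buffer="myiamic" (len 7), cursors c3@3 c1@4 c2@6, authorship .......
After op 5 (insert('w')): buffer="myiwawmiwc" (len 10), cursors c3@4 c1@6 c2@9, authorship ...3.1..2.
After op 6 (move_right): buffer="myiwawmiwc" (len 10), cursors c3@5 c1@7 c2@10, authorship ...3.1..2.
Authorship (.=original, N=cursor N): . . . 3 . 1 . . 2 .
Index 4: author = original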